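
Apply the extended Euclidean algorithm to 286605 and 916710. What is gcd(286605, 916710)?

15

Apply Euclid's algorithm to 916710 and 286605:
916710 = 3×286605 + 56895
286605 = 5×56895 + 2130
56895 = 26×2130 + 1515
2130 = 1×1515 + 615
1515 = 2×615 + 285
615 = 2×285 + 45
285 = 6×45 + 15
45 = 3×15 + 0
gcd(286605, 916710) = 15.
Working backward:
15 = 285 − 6·45
15 = −6·615 + 13·285
15 = 13·1515 − 32·615
15 = −32·2130 + 45·1515
15 = 45·56895 − 1202·2130
15 = −1202·286605 + 6055·56895
15 = 6055·916710 − 19367·286605
So 15 = (6055)·916710 + (-19367)·286605.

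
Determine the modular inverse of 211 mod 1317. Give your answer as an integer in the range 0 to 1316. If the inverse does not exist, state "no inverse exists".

568

Apply the Euclidean algorithm to 1317 and 211:
1317 = 6×211 + 51
211 = 4×51 + 7
51 = 7×7 + 2
7 = 3×2 + 1
2 = 2×1 + 0
gcd = 1, so the inverse exists. Back-substitute:
1 = 7 − 3·2
1 = −3·51 + 22·7
1 = 22·211 − 91·51
1 = −91·1317 + 568·211
So 211·568 ≡ 1 (mod 1317).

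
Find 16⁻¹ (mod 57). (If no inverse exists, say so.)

Extended Euclidean algorithm:
57 = 3×16 + 9
16 = 1×9 + 7
9 = 1×7 + 2
7 = 3×2 + 1
2 = 2×1 + 0
gcd = 1, so the inverse exists. Back-substitute:
1 = 7 − 3·2
1 = −3·9 + 4·7
1 = 4·16 − 7·9
1 = −7·57 + 25·16
So 16·25 ≡ 1 (mod 57).

25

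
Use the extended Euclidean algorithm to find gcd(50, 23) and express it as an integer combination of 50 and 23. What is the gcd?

Euclidean algorithm:
50 = 2·23 + 4
23 = 5·4 + 3
4 = 1·3 + 1
3 = 3·1 + 0
gcd(50, 23) = 1.
Back-substituting:
1 = 4 − 3
1 = −23 + 6·4
1 = 6·50 − 13·23
So 1 = (6)·50 + (-13)·23.

1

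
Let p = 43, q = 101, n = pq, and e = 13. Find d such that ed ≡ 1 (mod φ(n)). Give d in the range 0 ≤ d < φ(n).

φ(n) = (p−1)(q−1) = 42·100 = 4200.
Need d with 13·d ≡ 1 (mod 4200). Apply the extended Euclidean algorithm:
4200 = 323*13 + 1
13 = 13*1 + 0
Back-substitute:
1 = 4200 − 323·13
So 13·(-323) ≡ 1 (mod 4200), hence d ≡ -323 ≡ 3877 (mod 4200).

3877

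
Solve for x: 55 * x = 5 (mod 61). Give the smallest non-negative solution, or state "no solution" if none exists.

50

First find gcd(55, 61):
61 = 1·55 + 6
55 = 9·6 + 1
6 = 6·1 + 0
gcd = 1, so a unique solution mod 61 exists.
Back-substitute for the Bézout coefficients:
1 = 55 − 9·6
1 = −9·61 + 10·55
So 55·(10) ≡ 1 (mod 61), giving 55⁻¹ ≡ 10.
x ≡ 55⁻¹·5 ≡ 10·5 ≡ 50 (mod 61).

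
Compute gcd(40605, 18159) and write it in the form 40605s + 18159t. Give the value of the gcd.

3

Repeated division:
40605 = 2·18159 + 4287
18159 = 4·4287 + 1011
4287 = 4·1011 + 243
1011 = 4·243 + 39
243 = 6·39 + 9
39 = 4·9 + 3
9 = 3·3 + 0
gcd(40605, 18159) = 3.
Express as a combination:
3 = 39 − 4·9
3 = −4·243 + 25·39
3 = 25·1011 − 104·243
3 = −104·4287 + 441·1011
3 = 441·18159 − 1868·4287
3 = −1868·40605 + 4177·18159
So 3 = (-1868)·40605 + (4177)·18159.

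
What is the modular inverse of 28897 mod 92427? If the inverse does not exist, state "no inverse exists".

12778

Extended Euclidean algorithm:
92427 = 3×28897 + 5736
28897 = 5×5736 + 217
5736 = 26×217 + 94
217 = 2×94 + 29
94 = 3×29 + 7
29 = 4×7 + 1
7 = 7×1 + 0
gcd = 1, so the inverse exists. Back-substitute:
1 = 29 − 4·7
1 = −4·94 + 13·29
1 = 13·217 − 30·94
1 = −30·5736 + 793·217
1 = 793·28897 − 3995·5736
1 = −3995·92427 + 12778·28897
So 28897·12778 ≡ 1 (mod 92427).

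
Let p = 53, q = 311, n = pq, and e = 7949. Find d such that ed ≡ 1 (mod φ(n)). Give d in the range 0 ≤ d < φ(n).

13869

φ(n) = (p−1)(q−1) = 52·310 = 16120.
Need d with 7949·d ≡ 1 (mod 16120). Apply the extended Euclidean algorithm:
16120 = 2×7949 + 222
7949 = 35×222 + 179
222 = 1×179 + 43
179 = 4×43 + 7
43 = 6×7 + 1
7 = 7×1 + 0
Back-substitute:
1 = 43 − 6·7
1 = −6·179 + 25·43
1 = 25·222 − 31·179
1 = −31·7949 + 1110·222
1 = 1110·16120 − 2251·7949
So 7949·(-2251) ≡ 1 (mod 16120), hence d ≡ -2251 ≡ 13869 (mod 16120).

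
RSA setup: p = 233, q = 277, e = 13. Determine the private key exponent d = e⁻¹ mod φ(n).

φ(n) = (p−1)(q−1) = 232·276 = 64032.
Need d with 13·d ≡ 1 (mod 64032). Apply the extended Euclidean algorithm:
64032 = 4925·13 + 7
13 = 1·7 + 6
7 = 1·6 + 1
6 = 6·1 + 0
Back-substitute:
1 = 7 − 6
1 = −13 + 2·7
1 = 2·64032 − 9851·13
So 13·(-9851) ≡ 1 (mod 64032), hence d ≡ -9851 ≡ 54181 (mod 64032).

54181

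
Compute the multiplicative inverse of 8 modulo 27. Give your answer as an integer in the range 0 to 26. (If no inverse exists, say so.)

Extended Euclidean algorithm:
27 = 3·8 + 3
8 = 2·3 + 2
3 = 1·2 + 1
2 = 2·1 + 0
Since gcd(8, 27) = 1, back-substitute to write 1 as a combination:
1 = 3 − 2
1 = −8 + 3·3
1 = 3·27 − 10·8
Thus 8·(-10) ≡ 1 (mod 27); reducing, -10 mod 27 = 17.

17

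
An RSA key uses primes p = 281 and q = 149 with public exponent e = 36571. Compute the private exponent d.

39891

φ(n) = (p−1)(q−1) = 280·148 = 41440.
Need d with 36571·d ≡ 1 (mod 41440). Apply the extended Euclidean algorithm:
41440 = 1*36571 + 4869
36571 = 7*4869 + 2488
4869 = 1*2488 + 2381
2488 = 1*2381 + 107
2381 = 22*107 + 27
107 = 3*27 + 26
27 = 1*26 + 1
26 = 26*1 + 0
Back-substitute:
1 = 27 − 26
1 = −107 + 4·27
1 = 4·2381 − 89·107
1 = −89·2488 + 93·2381
1 = 93·4869 − 182·2488
1 = −182·36571 + 1367·4869
1 = 1367·41440 − 1549·36571
So 36571·(-1549) ≡ 1 (mod 41440), hence d ≡ -1549 ≡ 39891 (mod 41440).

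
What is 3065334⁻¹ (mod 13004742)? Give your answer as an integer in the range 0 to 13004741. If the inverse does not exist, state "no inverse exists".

no inverse exists

Euclidean algorithm on 13004742, 3065334:
13004742 = 4·3065334 + 743406
3065334 = 4·743406 + 91710
743406 = 8·91710 + 9726
91710 = 9·9726 + 4176
9726 = 2·4176 + 1374
4176 = 3·1374 + 54
1374 = 25·54 + 24
54 = 2·24 + 6
24 = 4·6 + 0
The gcd is 6, not 1, hence no inverse exists.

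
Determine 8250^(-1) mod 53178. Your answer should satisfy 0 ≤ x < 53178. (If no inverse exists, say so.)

no inverse exists

Compute gcd(8250, 53178):
53178 = 6·8250 + 3678
8250 = 2·3678 + 894
3678 = 4·894 + 102
894 = 8·102 + 78
102 = 1·78 + 24
78 = 3·24 + 6
24 = 4·6 + 0
The gcd is 6, not 1, hence no inverse exists.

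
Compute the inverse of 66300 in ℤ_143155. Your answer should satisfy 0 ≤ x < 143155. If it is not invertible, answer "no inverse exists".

no inverse exists

Euclidean algorithm on 143155, 66300:
143155 = 2*66300 + 10555
66300 = 6*10555 + 2970
10555 = 3*2970 + 1645
2970 = 1*1645 + 1325
1645 = 1*1325 + 320
1325 = 4*320 + 45
320 = 7*45 + 5
45 = 9*5 + 0
The gcd is 5, not 1, hence no inverse exists.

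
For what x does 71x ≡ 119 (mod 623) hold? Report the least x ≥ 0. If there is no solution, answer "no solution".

28

First find gcd(71, 623):
623 = 8*71 + 55
71 = 1*55 + 16
55 = 3*16 + 7
16 = 2*7 + 2
7 = 3*2 + 1
2 = 2*1 + 0
gcd = 1, so a unique solution mod 623 exists.
Back-substitute for the Bézout coefficients:
1 = 7 − 3·2
1 = −3·16 + 7·7
1 = 7·55 − 24·16
1 = −24·71 + 31·55
1 = 31·623 − 272·71
So 71·(-272) ≡ 1 (mod 623), giving 71⁻¹ ≡ 351.
x ≡ 71⁻¹·119 ≡ 351·119 ≡ 28 (mod 623).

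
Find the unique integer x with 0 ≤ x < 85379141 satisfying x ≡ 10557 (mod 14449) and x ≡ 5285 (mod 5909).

Write x = 10557 + 14449·k. Then 14449·k ≡ 5285 − 10557 ≡ 637 (mod 5909).
Need 14449⁻¹ mod 5909. Extended Euclid on (5909, 2631):
5909 = 2·2631 + 647
2631 = 4·647 + 43
647 = 15·43 + 2
43 = 21·2 + 1
2 = 2·1 + 0
Back-substitute:
1 = 43 − 21·2
1 = −21·647 + 316·43
1 = 316·2631 − 1285·647
1 = −1285·5909 + 2886·2631
14449⁻¹ ≡ 2886 (mod 5909), so k ≡ 2886·637 ≡ 683 (mod 5909).
x = 10557 + 14449·683 = 9879224.

9879224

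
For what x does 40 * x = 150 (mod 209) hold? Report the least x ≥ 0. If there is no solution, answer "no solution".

56

First find gcd(40, 209):
209 = 5·40 + 9
40 = 4·9 + 4
9 = 2·4 + 1
4 = 4·1 + 0
gcd = 1, so a unique solution mod 209 exists.
Back-substitute for the Bézout coefficients:
1 = 9 − 2·4
1 = −2·40 + 9·9
1 = 9·209 − 47·40
So 40·(-47) ≡ 1 (mod 209), giving 40⁻¹ ≡ 162.
x ≡ 40⁻¹·150 ≡ 162·150 ≡ 56 (mod 209).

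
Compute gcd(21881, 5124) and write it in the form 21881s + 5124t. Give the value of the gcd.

1

Euclidean algorithm:
21881 = 4·5124 + 1385
5124 = 3·1385 + 969
1385 = 1·969 + 416
969 = 2·416 + 137
416 = 3·137 + 5
137 = 27·5 + 2
5 = 2·2 + 1
2 = 2·1 + 0
gcd(21881, 5124) = 1.
Express as a combination:
1 = 5 − 2·2
1 = −2·137 + 55·5
1 = 55·416 − 167·137
1 = −167·969 + 389·416
1 = 389·1385 − 556·969
1 = −556·5124 + 2057·1385
1 = 2057·21881 − 8784·5124
So 1 = (2057)·21881 + (-8784)·5124.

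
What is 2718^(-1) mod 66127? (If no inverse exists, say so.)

Apply the Euclidean algorithm to 66127 and 2718:
66127 = 24·2718 + 895
2718 = 3·895 + 33
895 = 27·33 + 4
33 = 8·4 + 1
4 = 4·1 + 0
The gcd is 1. Working backward:
1 = 33 − 8·4
1 = −8·895 + 217·33
1 = 217·2718 − 659·895
1 = −659·66127 + 16033·2718
So 2718·16033 ≡ 1 (mod 66127).

16033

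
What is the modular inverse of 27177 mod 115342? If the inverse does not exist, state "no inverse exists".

Extended Euclidean algorithm:
115342 = 4×27177 + 6634
27177 = 4×6634 + 641
6634 = 10×641 + 224
641 = 2×224 + 193
224 = 1×193 + 31
193 = 6×31 + 7
31 = 4×7 + 3
7 = 2×3 + 1
3 = 3×1 + 0
gcd = 1, so the inverse exists. Back-substitute:
1 = 7 − 2·3
1 = −2·31 + 9·7
1 = 9·193 − 56·31
1 = −56·224 + 65·193
1 = 65·641 − 186·224
1 = −186·6634 + 1925·641
1 = 1925·27177 − 7886·6634
1 = −7886·115342 + 33469·27177
So 27177·33469 ≡ 1 (mod 115342).

33469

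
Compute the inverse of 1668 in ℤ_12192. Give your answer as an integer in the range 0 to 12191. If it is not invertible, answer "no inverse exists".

no inverse exists

Euclidean algorithm on 12192, 1668:
12192 = 7·1668 + 516
1668 = 3·516 + 120
516 = 4·120 + 36
120 = 3·36 + 12
36 = 3·12 + 0
Since gcd = 12 > 1, 1668 is not a unit mod 12192.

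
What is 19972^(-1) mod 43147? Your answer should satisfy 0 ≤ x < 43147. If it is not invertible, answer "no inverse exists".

35994

Run Euclid on (43147, 19972):
43147 = 2·19972 + 3203
19972 = 6·3203 + 754
3203 = 4·754 + 187
754 = 4·187 + 6
187 = 31·6 + 1
6 = 6·1 + 0
Since gcd(19972, 43147) = 1, back-substitute to write 1 as a combination:
1 = 187 − 31·6
1 = −31·754 + 125·187
1 = 125·3203 − 531·754
1 = −531·19972 + 3311·3203
1 = 3311·43147 − 7153·19972
Hence 19972⁻¹ ≡ -7153 ≡ 35994 (mod 43147).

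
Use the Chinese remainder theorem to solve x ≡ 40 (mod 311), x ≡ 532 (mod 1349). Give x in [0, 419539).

Write x = 40 + 311·k. Then 311·k ≡ 532 − 40 ≡ 492 (mod 1349).
Need 311⁻¹ mod 1349. Extended Euclid on (1349, 311):
1349 = 4·311 + 105
311 = 2·105 + 101
105 = 1·101 + 4
101 = 25·4 + 1
4 = 4·1 + 0
Back-substitute:
1 = 101 − 25·4
1 = −25·105 + 26·101
1 = 26·311 − 77·105
1 = −77·1349 + 334·311
311⁻¹ ≡ 334 (mod 1349), so k ≡ 334·492 ≡ 1099 (mod 1349).
x = 40 + 311·1099 = 341829.

341829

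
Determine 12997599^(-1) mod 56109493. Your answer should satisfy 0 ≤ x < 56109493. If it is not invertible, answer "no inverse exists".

gcd(56109493, 12997599) by repeated division:
56109493 = 4×12997599 + 4119097
12997599 = 3×4119097 + 640308
4119097 = 6×640308 + 277249
640308 = 2×277249 + 85810
277249 = 3×85810 + 19819
85810 = 4×19819 + 6534
19819 = 3×6534 + 217
6534 = 30×217 + 24
217 = 9×24 + 1
24 = 24×1 + 0
Since gcd(12997599, 56109493) = 1, back-substitute to write 1 as a combination:
1 = 217 − 9·24
1 = −9·6534 + 271·217
1 = 271·19819 − 822·6534
1 = −822·85810 + 3559·19819
1 = 3559·277249 − 11499·85810
1 = −11499·640308 + 26557·277249
1 = 26557·4119097 − 170841·640308
1 = −170841·12997599 + 539080·4119097
1 = 539080·56109493 − 2327161·12997599
So 12997599·(-2327161) ≡ 1 (mod 56109493), and -2327161 ≡ 53782332 (mod 56109493).

53782332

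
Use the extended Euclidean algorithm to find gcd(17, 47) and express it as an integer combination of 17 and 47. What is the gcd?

1

Repeated division:
47 = 2×17 + 13
17 = 1×13 + 4
13 = 3×4 + 1
4 = 4×1 + 0
gcd(17, 47) = 1.
Working backward:
1 = 13 − 3·4
1 = −3·17 + 4·13
1 = 4·47 − 11·17
So 1 = (4)·47 + (-11)·17.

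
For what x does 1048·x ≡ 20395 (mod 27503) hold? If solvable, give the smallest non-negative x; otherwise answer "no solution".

First find gcd(1048, 27503):
27503 = 26*1048 + 255
1048 = 4*255 + 28
255 = 9*28 + 3
28 = 9*3 + 1
3 = 3*1 + 0
gcd = 1, so a unique solution mod 27503 exists.
Back-substitute for the Bézout coefficients:
1 = 28 − 9·3
1 = −9·255 + 82·28
1 = 82·1048 − 337·255
1 = −337·27503 + 8844·1048
So 1048·(8844) ≡ 1 (mod 27503), giving 1048⁻¹ ≡ 8844.
x ≡ 1048⁻¹·20395 ≡ 8844·20395 ≡ 8706 (mod 27503).

8706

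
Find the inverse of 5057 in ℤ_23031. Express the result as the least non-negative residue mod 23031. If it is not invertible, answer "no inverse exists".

Apply the Euclidean algorithm to 23031 and 5057:
23031 = 4*5057 + 2803
5057 = 1*2803 + 2254
2803 = 1*2254 + 549
2254 = 4*549 + 58
549 = 9*58 + 27
58 = 2*27 + 4
27 = 6*4 + 3
4 = 1*3 + 1
3 = 3*1 + 0
The gcd is 1. Working backward:
1 = 4 − 3
1 = −27 + 7·4
1 = 7·58 − 15·27
1 = −15·549 + 142·58
1 = 142·2254 − 583·549
1 = −583·2803 + 725·2254
1 = 725·5057 − 1308·2803
1 = −1308·23031 + 5957·5057
So 5057·5957 ≡ 1 (mod 23031).

5957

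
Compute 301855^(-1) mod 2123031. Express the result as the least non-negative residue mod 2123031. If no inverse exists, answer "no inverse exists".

gcd(2123031, 301855) by repeated division:
2123031 = 7*301855 + 10046
301855 = 30*10046 + 475
10046 = 21*475 + 71
475 = 6*71 + 49
71 = 1*49 + 22
49 = 2*22 + 5
22 = 4*5 + 2
5 = 2*2 + 1
2 = 2*1 + 0
Since gcd(301855, 2123031) = 1, back-substitute to write 1 as a combination:
1 = 5 − 2·2
1 = −2·22 + 9·5
1 = 9·49 − 20·22
1 = −20·71 + 29·49
1 = 29·475 − 194·71
1 = −194·10046 + 4103·475
1 = 4103·301855 − 123284·10046
1 = −123284·2123031 + 867091·301855
So 301855·867091 ≡ 1 (mod 2123031).

867091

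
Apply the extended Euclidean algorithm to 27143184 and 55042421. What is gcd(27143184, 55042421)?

Repeated division:
55042421 = 2·27143184 + 756053
27143184 = 35·756053 + 681329
756053 = 1·681329 + 74724
681329 = 9·74724 + 8813
74724 = 8·8813 + 4220
8813 = 2·4220 + 373
4220 = 11·373 + 117
373 = 3·117 + 22
117 = 5·22 + 7
22 = 3·7 + 1
7 = 7·1 + 0
gcd(27143184, 55042421) = 1.
Back-substituting:
1 = 22 − 3·7
1 = −3·117 + 16·22
1 = 16·373 − 51·117
1 = −51·4220 + 577·373
1 = 577·8813 − 1205·4220
1 = −1205·74724 + 10217·8813
1 = 10217·681329 − 93158·74724
1 = −93158·756053 + 103375·681329
1 = 103375·27143184 − 3711283·756053
1 = −3711283·55042421 + 7525941·27143184
So 1 = (-3711283)·55042421 + (7525941)·27143184.

1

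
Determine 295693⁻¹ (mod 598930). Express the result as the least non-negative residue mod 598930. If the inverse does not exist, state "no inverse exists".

455787

gcd(598930, 295693) by repeated division:
598930 = 2·295693 + 7544
295693 = 39·7544 + 1477
7544 = 5·1477 + 159
1477 = 9·159 + 46
159 = 3·46 + 21
46 = 2·21 + 4
21 = 5·4 + 1
4 = 4·1 + 0
gcd = 1, so the inverse exists. Back-substitute:
1 = 21 − 5·4
1 = −5·46 + 11·21
1 = 11·159 − 38·46
1 = −38·1477 + 353·159
1 = 353·7544 − 1803·1477
1 = −1803·295693 + 70670·7544
1 = 70670·598930 − 143143·295693
So 295693·(-143143) ≡ 1 (mod 598930), and -143143 ≡ 455787 (mod 598930).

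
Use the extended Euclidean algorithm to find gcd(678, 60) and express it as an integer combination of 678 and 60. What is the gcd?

Apply Euclid's algorithm to 678 and 60:
678 = 11*60 + 18
60 = 3*18 + 6
18 = 3*6 + 0
gcd(678, 60) = 6.
Express as a combination:
6 = 60 − 3·18
6 = −3·678 + 34·60
So 6 = (-3)·678 + (34)·60.

6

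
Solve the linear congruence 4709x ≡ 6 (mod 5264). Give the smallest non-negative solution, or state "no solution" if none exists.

4638

First find gcd(4709, 5264):
5264 = 1×4709 + 555
4709 = 8×555 + 269
555 = 2×269 + 17
269 = 15×17 + 14
17 = 1×14 + 3
14 = 4×3 + 2
3 = 1×2 + 1
2 = 2×1 + 0
gcd = 1, so a unique solution mod 5264 exists.
Back-substitute for the Bézout coefficients:
1 = 3 − 2
1 = −14 + 5·3
1 = 5·17 − 6·14
1 = −6·269 + 95·17
1 = 95·555 − 196·269
1 = −196·4709 + 1663·555
1 = 1663·5264 − 1859·4709
So 4709·(-1859) ≡ 1 (mod 5264), giving 4709⁻¹ ≡ 3405.
x ≡ 4709⁻¹·6 ≡ 3405·6 ≡ 4638 (mod 5264).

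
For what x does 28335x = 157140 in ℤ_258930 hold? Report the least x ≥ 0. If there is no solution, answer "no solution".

First find gcd(28335, 258930):
258930 = 9*28335 + 3915
28335 = 7*3915 + 930
3915 = 4*930 + 195
930 = 4*195 + 150
195 = 1*150 + 45
150 = 3*45 + 15
45 = 3*15 + 0
gcd = 15 and 15 | 157140, so solutions exist. Divide through by 15: 1889x ≡ 10476 (mod 17262).
Now find 1889⁻¹ mod 17262:
17262 = 9×1889 + 261
1889 = 7×261 + 62
261 = 4×62 + 13
62 = 4×13 + 10
13 = 1×10 + 3
10 = 3×3 + 1
3 = 3×1 + 0
Back-substitute:
1 = 10 − 3·3
1 = −3·13 + 4·10
1 = 4·62 − 19·13
1 = −19·261 + 80·62
1 = 80·1889 − 579·261
1 = −579·17262 + 5291·1889
So 1889⁻¹ ≡ 5291 (mod 17262).
Then x ≡ 5291·10476 ≡ 234 (mod 17262); the smallest non-negative solution is x = 234.

234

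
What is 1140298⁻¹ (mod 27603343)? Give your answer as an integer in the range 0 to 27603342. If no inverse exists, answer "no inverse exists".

1930204

Run Euclid on (27603343, 1140298):
27603343 = 24*1140298 + 236191
1140298 = 4*236191 + 195534
236191 = 1*195534 + 40657
195534 = 4*40657 + 32906
40657 = 1*32906 + 7751
32906 = 4*7751 + 1902
7751 = 4*1902 + 143
1902 = 13*143 + 43
143 = 3*43 + 14
43 = 3*14 + 1
14 = 14*1 + 0
The gcd is 1. Working backward:
1 = 43 − 3·14
1 = −3·143 + 10·43
1 = 10·1902 − 133·143
1 = −133·7751 + 542·1902
1 = 542·32906 − 2301·7751
1 = −2301·40657 + 2843·32906
1 = 2843·195534 − 13673·40657
1 = −13673·236191 + 16516·195534
1 = 16516·1140298 − 79737·236191
1 = −79737·27603343 + 1930204·1140298
So 1140298·1930204 ≡ 1 (mod 27603343).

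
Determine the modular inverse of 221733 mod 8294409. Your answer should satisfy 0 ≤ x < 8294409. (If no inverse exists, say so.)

no inverse exists

Euclidean algorithm on 8294409, 221733:
8294409 = 37×221733 + 90288
221733 = 2×90288 + 41157
90288 = 2×41157 + 7974
41157 = 5×7974 + 1287
7974 = 6×1287 + 252
1287 = 5×252 + 27
252 = 9×27 + 9
27 = 3×9 + 0
The gcd is 9, not 1, hence no inverse exists.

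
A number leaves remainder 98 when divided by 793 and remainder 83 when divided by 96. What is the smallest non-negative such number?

Write x = 98 + 793·k. Then 793·k ≡ 83 − 98 ≡ 81 (mod 96).
Need 793⁻¹ mod 96. Extended Euclid on (96, 25):
96 = 3*25 + 21
25 = 1*21 + 4
21 = 5*4 + 1
4 = 4*1 + 0
Back-substitute:
1 = 21 − 5·4
1 = −5·25 + 6·21
1 = 6·96 − 23·25
793⁻¹ ≡ 73 (mod 96), so k ≡ 73·81 ≡ 57 (mod 96).
x = 98 + 793·57 = 45299.

45299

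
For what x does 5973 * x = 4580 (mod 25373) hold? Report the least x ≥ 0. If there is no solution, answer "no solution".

First find gcd(5973, 25373):
25373 = 4*5973 + 1481
5973 = 4*1481 + 49
1481 = 30*49 + 11
49 = 4*11 + 5
11 = 2*5 + 1
5 = 5*1 + 0
gcd = 1, so a unique solution mod 25373 exists.
Back-substitute for the Bézout coefficients:
1 = 11 − 2·5
1 = −2·49 + 9·11
1 = 9·1481 − 272·49
1 = −272·5973 + 1097·1481
1 = 1097·25373 − 4660·5973
So 5973·(-4660) ≡ 1 (mod 25373), giving 5973⁻¹ ≡ 20713.
x ≡ 5973⁻¹·4580 ≡ 20713·4580 ≡ 21266 (mod 25373).

21266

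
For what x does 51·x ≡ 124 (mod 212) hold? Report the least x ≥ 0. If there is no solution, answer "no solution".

First find gcd(51, 212):
212 = 4×51 + 8
51 = 6×8 + 3
8 = 2×3 + 2
3 = 1×2 + 1
2 = 2×1 + 0
gcd = 1, so a unique solution mod 212 exists.
Back-substitute for the Bézout coefficients:
1 = 3 − 2
1 = −8 + 3·3
1 = 3·51 − 19·8
1 = −19·212 + 79·51
So 51·(79) ≡ 1 (mod 212), giving 51⁻¹ ≡ 79.
x ≡ 51⁻¹·124 ≡ 79·124 ≡ 44 (mod 212).

44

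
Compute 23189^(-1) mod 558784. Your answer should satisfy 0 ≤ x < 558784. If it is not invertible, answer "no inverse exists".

Run Euclid on (558784, 23189):
558784 = 24·23189 + 2248
23189 = 10·2248 + 709
2248 = 3·709 + 121
709 = 5·121 + 104
121 = 1·104 + 17
104 = 6·17 + 2
17 = 8·2 + 1
2 = 2·1 + 0
gcd = 1, so the inverse exists. Back-substitute:
1 = 17 − 8·2
1 = −8·104 + 49·17
1 = 49·121 − 57·104
1 = −57·709 + 334·121
1 = 334·2248 − 1059·709
1 = −1059·23189 + 10924·2248
1 = 10924·558784 − 263235·23189
Thus 23189·(-263235) ≡ 1 (mod 558784); reducing, -263235 mod 558784 = 295549.

295549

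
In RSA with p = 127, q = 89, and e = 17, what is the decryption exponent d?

φ(n) = (p−1)(q−1) = 126·88 = 11088.
Need d with 17·d ≡ 1 (mod 11088). Apply the extended Euclidean algorithm:
11088 = 652·17 + 4
17 = 4·4 + 1
4 = 4·1 + 0
Back-substitute:
1 = 17 − 4·4
1 = −4·11088 + 2609·17
So 17·2609 ≡ 1 (mod 11088), hence d = 2609.

2609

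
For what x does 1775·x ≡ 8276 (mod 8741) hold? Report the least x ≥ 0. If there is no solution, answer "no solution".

First find gcd(1775, 8741):
8741 = 4·1775 + 1641
1775 = 1·1641 + 134
1641 = 12·134 + 33
134 = 4·33 + 2
33 = 16·2 + 1
2 = 2·1 + 0
gcd = 1, so a unique solution mod 8741 exists.
Back-substitute for the Bézout coefficients:
1 = 33 − 16·2
1 = −16·134 + 65·33
1 = 65·1641 − 796·134
1 = −796·1775 + 861·1641
1 = 861·8741 − 4240·1775
So 1775·(-4240) ≡ 1 (mod 8741), giving 1775⁻¹ ≡ 4501.
x ≡ 1775⁻¹·8276 ≡ 4501·8276 ≡ 4875 (mod 8741).

4875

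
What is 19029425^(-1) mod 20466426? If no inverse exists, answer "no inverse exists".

3389591

Apply the Euclidean algorithm to 20466426 and 19029425:
20466426 = 1×19029425 + 1437001
19029425 = 13×1437001 + 348412
1437001 = 4×348412 + 43353
348412 = 8×43353 + 1588
43353 = 27×1588 + 477
1588 = 3×477 + 157
477 = 3×157 + 6
157 = 26×6 + 1
6 = 6×1 + 0
The gcd is 1. Working backward:
1 = 157 − 26·6
1 = −26·477 + 79·157
1 = 79·1588 − 263·477
1 = −263·43353 + 7180·1588
1 = 7180·348412 − 57703·43353
1 = −57703·1437001 + 237992·348412
1 = 237992·19029425 − 3151599·1437001
1 = −3151599·20466426 + 3389591·19029425
So 19029425·3389591 ≡ 1 (mod 20466426).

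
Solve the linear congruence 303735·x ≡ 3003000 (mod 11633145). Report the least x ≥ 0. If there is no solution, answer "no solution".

First find gcd(303735, 11633145):
11633145 = 38·303735 + 91215
303735 = 3·91215 + 30090
91215 = 3·30090 + 945
30090 = 31·945 + 795
945 = 1·795 + 150
795 = 5·150 + 45
150 = 3·45 + 15
45 = 3·15 + 0
gcd = 15 and 15 | 3003000, so solutions exist. Divide through by 15: 20249x ≡ 200200 (mod 775543).
Now find 20249⁻¹ mod 775543:
775543 = 38×20249 + 6081
20249 = 3×6081 + 2006
6081 = 3×2006 + 63
2006 = 31×63 + 53
63 = 1×53 + 10
53 = 5×10 + 3
10 = 3×3 + 1
3 = 3×1 + 0
Back-substitute:
1 = 10 − 3·3
1 = −3·53 + 16·10
1 = 16·63 − 19·53
1 = −19·2006 + 605·63
1 = 605·6081 − 1834·2006
1 = −1834·20249 + 6107·6081
1 = 6107·775543 − 233900·20249
So 20249·(-233900) ≡ 1 (mod 775543), i.e. 20249⁻¹ ≡ 541643.
Then x ≡ 541643·200200 ≡ 506340 (mod 775543); the smallest non-negative solution is x = 506340.

506340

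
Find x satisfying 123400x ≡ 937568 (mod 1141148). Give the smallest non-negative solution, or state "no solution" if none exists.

First find gcd(123400, 1141148):
1141148 = 9*123400 + 30548
123400 = 4*30548 + 1208
30548 = 25*1208 + 348
1208 = 3*348 + 164
348 = 2*164 + 20
164 = 8*20 + 4
20 = 5*4 + 0
gcd = 4 and 4 | 937568, so solutions exist. Divide through by 4: 30850x ≡ 234392 (mod 285287).
Now find 30850⁻¹ mod 285287:
285287 = 9·30850 + 7637
30850 = 4·7637 + 302
7637 = 25·302 + 87
302 = 3·87 + 41
87 = 2·41 + 5
41 = 8·5 + 1
5 = 5·1 + 0
Back-substitute:
1 = 41 − 8·5
1 = −8·87 + 17·41
1 = 17·302 − 59·87
1 = −59·7637 + 1492·302
1 = 1492·30850 − 6027·7637
1 = −6027·285287 + 55735·30850
So 30850⁻¹ ≡ 55735 (mod 285287).
Then x ≡ 55735·234392 ≡ 261103 (mod 285287); the smallest non-negative solution is x = 261103.

261103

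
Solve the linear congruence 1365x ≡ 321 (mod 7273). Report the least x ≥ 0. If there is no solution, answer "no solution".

no solution

gcd(1365, 7273):
7273 = 5*1365 + 448
1365 = 3*448 + 21
448 = 21*21 + 7
21 = 3*7 + 0
gcd = 7, but 7 ∤ 321, so the congruence has no solution.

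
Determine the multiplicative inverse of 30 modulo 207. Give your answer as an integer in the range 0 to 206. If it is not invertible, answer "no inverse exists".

no inverse exists

Euclidean algorithm on 207, 30:
207 = 6·30 + 27
30 = 1·27 + 3
27 = 9·3 + 0
The gcd is 3, not 1, hence no inverse exists.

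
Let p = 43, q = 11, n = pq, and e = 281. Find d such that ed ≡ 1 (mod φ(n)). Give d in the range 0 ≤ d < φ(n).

φ(n) = (p−1)(q−1) = 42·10 = 420.
Need d with 281·d ≡ 1 (mod 420). Apply the extended Euclidean algorithm:
420 = 1*281 + 139
281 = 2*139 + 3
139 = 46*3 + 1
3 = 3*1 + 0
Back-substitute:
1 = 139 − 46·3
1 = −46·281 + 93·139
1 = 93·420 − 139·281
So 281·(-139) ≡ 1 (mod 420), hence d ≡ -139 ≡ 281 (mod 420).

281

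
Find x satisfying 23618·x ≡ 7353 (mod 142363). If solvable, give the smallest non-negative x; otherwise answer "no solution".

First find gcd(23618, 142363):
142363 = 6×23618 + 655
23618 = 36×655 + 38
655 = 17×38 + 9
38 = 4×9 + 2
9 = 4×2 + 1
2 = 2×1 + 0
gcd = 1, so a unique solution mod 142363 exists.
Back-substitute for the Bézout coefficients:
1 = 9 − 4·2
1 = −4·38 + 17·9
1 = 17·655 − 293·38
1 = −293·23618 + 10565·655
1 = 10565·142363 − 63683·23618
So 23618·(-63683) ≡ 1 (mod 142363), giving 23618⁻¹ ≡ 78680.
x ≡ 23618⁻¹·7353 ≡ 78680·7353 ≡ 113171 (mod 142363).

113171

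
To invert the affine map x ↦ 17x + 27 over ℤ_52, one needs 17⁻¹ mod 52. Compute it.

49

gcd(52, 17) by repeated division:
52 = 3·17 + 1
17 = 17·1 + 0
The gcd is 1. Working backward:
1 = 52 − 3·17
Thus 17·(-3) ≡ 1 (mod 52); reducing, -3 mod 52 = 49.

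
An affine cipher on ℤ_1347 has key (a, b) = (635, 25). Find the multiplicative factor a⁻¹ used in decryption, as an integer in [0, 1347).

1277

Extended Euclidean algorithm:
1347 = 2*635 + 77
635 = 8*77 + 19
77 = 4*19 + 1
19 = 19*1 + 0
gcd = 1, so the inverse exists. Back-substitute:
1 = 77 − 4·19
1 = −4·635 + 33·77
1 = 33·1347 − 70·635
So 635·(-70) ≡ 1 (mod 1347), and -70 ≡ 1277 (mod 1347).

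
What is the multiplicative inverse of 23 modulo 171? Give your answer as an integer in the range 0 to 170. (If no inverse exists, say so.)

Extended Euclidean algorithm:
171 = 7*23 + 10
23 = 2*10 + 3
10 = 3*3 + 1
3 = 3*1 + 0
The gcd is 1. Working backward:
1 = 10 − 3·3
1 = −3·23 + 7·10
1 = 7·171 − 52·23
Hence 23⁻¹ ≡ -52 ≡ 119 (mod 171).

119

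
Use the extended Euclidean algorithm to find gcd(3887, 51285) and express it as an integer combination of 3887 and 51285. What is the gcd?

13

Repeated division:
51285 = 13×3887 + 754
3887 = 5×754 + 117
754 = 6×117 + 52
117 = 2×52 + 13
52 = 4×13 + 0
gcd(3887, 51285) = 13.
Back-substituting:
13 = 117 − 2·52
13 = −2·754 + 13·117
13 = 13·3887 − 67·754
13 = −67·51285 + 884·3887
So 13 = (-67)·51285 + (884)·3887.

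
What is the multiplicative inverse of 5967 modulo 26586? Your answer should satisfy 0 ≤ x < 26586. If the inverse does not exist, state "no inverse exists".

Compute gcd(5967, 26586):
26586 = 4*5967 + 2718
5967 = 2*2718 + 531
2718 = 5*531 + 63
531 = 8*63 + 27
63 = 2*27 + 9
27 = 3*9 + 0
Since gcd = 9 > 1, 5967 is not a unit mod 26586.

no inverse exists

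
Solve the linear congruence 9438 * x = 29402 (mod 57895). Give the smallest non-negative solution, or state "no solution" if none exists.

First find gcd(9438, 57895):
57895 = 6×9438 + 1267
9438 = 7×1267 + 569
1267 = 2×569 + 129
569 = 4×129 + 53
129 = 2×53 + 23
53 = 2×23 + 7
23 = 3×7 + 2
7 = 3×2 + 1
2 = 2×1 + 0
gcd = 1, so a unique solution mod 57895 exists.
Back-substitute for the Bézout coefficients:
1 = 7 − 3·2
1 = −3·23 + 10·7
1 = 10·53 − 23·23
1 = −23·129 + 56·53
1 = 56·569 − 247·129
1 = −247·1267 + 550·569
1 = 550·9438 − 4097·1267
1 = −4097·57895 + 25132·9438
So 9438·(25132) ≡ 1 (mod 57895), giving 9438⁻¹ ≡ 25132.
x ≡ 9438⁻¹·29402 ≡ 25132·29402 ≡ 17179 (mod 57895).

17179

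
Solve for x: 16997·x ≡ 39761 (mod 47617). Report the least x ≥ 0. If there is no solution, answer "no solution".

12864

First find gcd(16997, 47617):
47617 = 2×16997 + 13623
16997 = 1×13623 + 3374
13623 = 4×3374 + 127
3374 = 26×127 + 72
127 = 1×72 + 55
72 = 1×55 + 17
55 = 3×17 + 4
17 = 4×4 + 1
4 = 4×1 + 0
gcd = 1, so a unique solution mod 47617 exists.
Back-substitute for the Bézout coefficients:
1 = 17 − 4·4
1 = −4·55 + 13·17
1 = 13·72 − 17·55
1 = −17·127 + 30·72
1 = 30·3374 − 797·127
1 = −797·13623 + 3218·3374
1 = 3218·16997 − 4015·13623
1 = −4015·47617 + 11248·16997
So 16997·(11248) ≡ 1 (mod 47617), giving 16997⁻¹ ≡ 11248.
x ≡ 16997⁻¹·39761 ≡ 11248·39761 ≡ 12864 (mod 47617).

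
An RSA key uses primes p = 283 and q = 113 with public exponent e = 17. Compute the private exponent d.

φ(n) = (p−1)(q−1) = 282·112 = 31584.
Need d with 17·d ≡ 1 (mod 31584). Apply the extended Euclidean algorithm:
31584 = 1857*17 + 15
17 = 1*15 + 2
15 = 7*2 + 1
2 = 2*1 + 0
Back-substitute:
1 = 15 − 7·2
1 = −7·17 + 8·15
1 = 8·31584 − 14863·17
So 17·(-14863) ≡ 1 (mod 31584), hence d ≡ -14863 ≡ 16721 (mod 31584).

16721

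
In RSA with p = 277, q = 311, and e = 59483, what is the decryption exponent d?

φ(n) = (p−1)(q−1) = 276·310 = 85560.
Need d with 59483·d ≡ 1 (mod 85560). Apply the extended Euclidean algorithm:
85560 = 1·59483 + 26077
59483 = 2·26077 + 7329
26077 = 3·7329 + 4090
7329 = 1·4090 + 3239
4090 = 1·3239 + 851
3239 = 3·851 + 686
851 = 1·686 + 165
686 = 4·165 + 26
165 = 6·26 + 9
26 = 2·9 + 8
9 = 1·8 + 1
8 = 8·1 + 0
Back-substitute:
1 = 9 − 8
1 = −26 + 3·9
1 = 3·165 − 19·26
1 = −19·686 + 79·165
1 = 79·851 − 98·686
1 = −98·3239 + 373·851
1 = 373·4090 − 471·3239
1 = −471·7329 + 844·4090
1 = 844·26077 − 3003·7329
1 = −3003·59483 + 6850·26077
1 = 6850·85560 − 9853·59483
So 59483·(-9853) ≡ 1 (mod 85560), hence d ≡ -9853 ≡ 75707 (mod 85560).

75707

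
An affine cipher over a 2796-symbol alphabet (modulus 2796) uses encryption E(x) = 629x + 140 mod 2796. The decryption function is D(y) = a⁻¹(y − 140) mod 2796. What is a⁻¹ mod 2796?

689

Extended Euclidean algorithm:
2796 = 4·629 + 280
629 = 2·280 + 69
280 = 4·69 + 4
69 = 17·4 + 1
4 = 4·1 + 0
The gcd is 1. Working backward:
1 = 69 − 17·4
1 = −17·280 + 69·69
1 = 69·629 − 155·280
1 = −155·2796 + 689·629
So 629·689 ≡ 1 (mod 2796).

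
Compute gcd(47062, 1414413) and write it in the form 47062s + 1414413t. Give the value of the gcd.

Apply Euclid's algorithm to 1414413 and 47062:
1414413 = 30*47062 + 2553
47062 = 18*2553 + 1108
2553 = 2*1108 + 337
1108 = 3*337 + 97
337 = 3*97 + 46
97 = 2*46 + 5
46 = 9*5 + 1
5 = 5*1 + 0
gcd(47062, 1414413) = 1.
Back-substituting:
1 = 46 − 9·5
1 = −9·97 + 19·46
1 = 19·337 − 66·97
1 = −66·1108 + 217·337
1 = 217·2553 − 500·1108
1 = −500·47062 + 9217·2553
1 = 9217·1414413 − 277010·47062
So 1 = (9217)·1414413 + (-277010)·47062.

1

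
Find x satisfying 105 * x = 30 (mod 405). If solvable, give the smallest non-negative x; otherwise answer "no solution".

First find gcd(105, 405):
405 = 3*105 + 90
105 = 1*90 + 15
90 = 6*15 + 0
gcd = 15 and 15 | 30, so solutions exist. Divide through by 15: 7x ≡ 2 (mod 27).
Now find 7⁻¹ mod 27:
27 = 3*7 + 6
7 = 1*6 + 1
6 = 6*1 + 0
Back-substitute:
1 = 7 − 6
1 = −27 + 4·7
So 7⁻¹ ≡ 4 (mod 27).
Then x ≡ 4·2 ≡ 8 (mod 27); the smallest non-negative solution is x = 8.

8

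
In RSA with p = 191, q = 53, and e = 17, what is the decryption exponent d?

φ(n) = (p−1)(q−1) = 190·52 = 9880.
Need d with 17·d ≡ 1 (mod 9880). Apply the extended Euclidean algorithm:
9880 = 581*17 + 3
17 = 5*3 + 2
3 = 1*2 + 1
2 = 2*1 + 0
Back-substitute:
1 = 3 − 2
1 = −17 + 6·3
1 = 6·9880 − 3487·17
So 17·(-3487) ≡ 1 (mod 9880), hence d ≡ -3487 ≡ 6393 (mod 9880).

6393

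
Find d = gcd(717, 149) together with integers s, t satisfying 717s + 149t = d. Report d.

1

Repeated division:
717 = 4×149 + 121
149 = 1×121 + 28
121 = 4×28 + 9
28 = 3×9 + 1
9 = 9×1 + 0
gcd(717, 149) = 1.
Express as a combination:
1 = 28 − 3·9
1 = −3·121 + 13·28
1 = 13·149 − 16·121
1 = −16·717 + 77·149
So 1 = (-16)·717 + (77)·149.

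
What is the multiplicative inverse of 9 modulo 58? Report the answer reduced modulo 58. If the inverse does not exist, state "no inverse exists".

gcd(58, 9) by repeated division:
58 = 6×9 + 4
9 = 2×4 + 1
4 = 4×1 + 0
The gcd is 1. Working backward:
1 = 9 − 2·4
1 = −2·58 + 13·9
So 9·13 ≡ 1 (mod 58).

13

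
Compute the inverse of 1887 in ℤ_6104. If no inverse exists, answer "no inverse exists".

Apply the Euclidean algorithm to 6104 and 1887:
6104 = 3*1887 + 443
1887 = 4*443 + 115
443 = 3*115 + 98
115 = 1*98 + 17
98 = 5*17 + 13
17 = 1*13 + 4
13 = 3*4 + 1
4 = 4*1 + 0
The gcd is 1. Working backward:
1 = 13 − 3·4
1 = −3·17 + 4·13
1 = 4·98 − 23·17
1 = −23·115 + 27·98
1 = 27·443 − 104·115
1 = −104·1887 + 443·443
1 = 443·6104 − 1433·1887
Thus 1887·(-1433) ≡ 1 (mod 6104); reducing, -1433 mod 6104 = 4671.

4671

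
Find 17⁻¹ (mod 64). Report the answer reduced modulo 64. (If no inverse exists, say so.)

49

gcd(64, 17) by repeated division:
64 = 3*17 + 13
17 = 1*13 + 4
13 = 3*4 + 1
4 = 4*1 + 0
Since gcd(17, 64) = 1, back-substitute to write 1 as a combination:
1 = 13 − 3·4
1 = −3·17 + 4·13
1 = 4·64 − 15·17
Thus 17·(-15) ≡ 1 (mod 64); reducing, -15 mod 64 = 49.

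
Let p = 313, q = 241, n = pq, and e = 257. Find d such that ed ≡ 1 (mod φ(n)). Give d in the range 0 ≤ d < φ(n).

30593

φ(n) = (p−1)(q−1) = 312·240 = 74880.
Need d with 257·d ≡ 1 (mod 74880). Apply the extended Euclidean algorithm:
74880 = 291×257 + 93
257 = 2×93 + 71
93 = 1×71 + 22
71 = 3×22 + 5
22 = 4×5 + 2
5 = 2×2 + 1
2 = 2×1 + 0
Back-substitute:
1 = 5 − 2·2
1 = −2·22 + 9·5
1 = 9·71 − 29·22
1 = −29·93 + 38·71
1 = 38·257 − 105·93
1 = −105·74880 + 30593·257
So 257·30593 ≡ 1 (mod 74880), hence d = 30593.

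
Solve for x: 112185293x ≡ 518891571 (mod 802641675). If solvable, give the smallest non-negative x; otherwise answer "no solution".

34994847

First find gcd(112185293, 802641675):
802641675 = 7*112185293 + 17344624
112185293 = 6*17344624 + 8117549
17344624 = 2*8117549 + 1109526
8117549 = 7*1109526 + 350867
1109526 = 3*350867 + 56925
350867 = 6*56925 + 9317
56925 = 6*9317 + 1023
9317 = 9*1023 + 110
1023 = 9*110 + 33
110 = 3*33 + 11
33 = 3*11 + 0
gcd = 11 and 11 | 518891571, so solutions exist. Divide through by 11: 10198663x ≡ 47171961 (mod 72967425).
Now find 10198663⁻¹ mod 72967425:
72967425 = 7×10198663 + 1576784
10198663 = 6×1576784 + 737959
1576784 = 2×737959 + 100866
737959 = 7×100866 + 31897
100866 = 3×31897 + 5175
31897 = 6×5175 + 847
5175 = 6×847 + 93
847 = 9×93 + 10
93 = 9×10 + 3
10 = 3×3 + 1
3 = 3×1 + 0
Back-substitute:
1 = 10 − 3·3
1 = −3·93 + 28·10
1 = 28·847 − 255·93
1 = −255·5175 + 1558·847
1 = 1558·31897 − 9603·5175
1 = −9603·100866 + 30367·31897
1 = 30367·737959 − 222172·100866
1 = −222172·1576784 + 474711·737959
1 = 474711·10198663 − 3070438·1576784
1 = −3070438·72967425 + 21967777·10198663
So 10198663⁻¹ ≡ 21967777 (mod 72967425).
Then x ≡ 21967777·47171961 ≡ 34994847 (mod 72967425); the smallest non-negative solution is x = 34994847.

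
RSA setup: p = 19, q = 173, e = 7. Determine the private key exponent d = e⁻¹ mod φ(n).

φ(n) = (p−1)(q−1) = 18·172 = 3096.
Need d with 7·d ≡ 1 (mod 3096). Apply the extended Euclidean algorithm:
3096 = 442·7 + 2
7 = 3·2 + 1
2 = 2·1 + 0
Back-substitute:
1 = 7 − 3·2
1 = −3·3096 + 1327·7
So 7·1327 ≡ 1 (mod 3096), hence d = 1327.

1327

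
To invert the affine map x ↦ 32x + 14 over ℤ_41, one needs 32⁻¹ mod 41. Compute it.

gcd(41, 32) by repeated division:
41 = 1·32 + 9
32 = 3·9 + 5
9 = 1·5 + 4
5 = 1·4 + 1
4 = 4·1 + 0
The gcd is 1. Working backward:
1 = 5 − 4
1 = −9 + 2·5
1 = 2·32 − 7·9
1 = −7·41 + 9·32
So 32·9 ≡ 1 (mod 41).

9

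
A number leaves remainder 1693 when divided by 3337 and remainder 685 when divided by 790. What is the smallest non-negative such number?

1323145

Write x = 1693 + 3337·k. Then 3337·k ≡ 685 − 1693 ≡ 572 (mod 790).
Need 3337⁻¹ mod 790. Extended Euclid on (790, 177):
790 = 4*177 + 82
177 = 2*82 + 13
82 = 6*13 + 4
13 = 3*4 + 1
4 = 4*1 + 0
Back-substitute:
1 = 13 − 3·4
1 = −3·82 + 19·13
1 = 19·177 − 41·82
1 = −41·790 + 183·177
3337⁻¹ ≡ 183 (mod 790), so k ≡ 183·572 ≡ 396 (mod 790).
x = 1693 + 3337·396 = 1323145.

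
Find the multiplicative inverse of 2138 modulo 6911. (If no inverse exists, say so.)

3087

Apply the Euclidean algorithm to 6911 and 2138:
6911 = 3*2138 + 497
2138 = 4*497 + 150
497 = 3*150 + 47
150 = 3*47 + 9
47 = 5*9 + 2
9 = 4*2 + 1
2 = 2*1 + 0
Since gcd(2138, 6911) = 1, back-substitute to write 1 as a combination:
1 = 9 − 4·2
1 = −4·47 + 21·9
1 = 21·150 − 67·47
1 = −67·497 + 222·150
1 = 222·2138 − 955·497
1 = −955·6911 + 3087·2138
So 2138·3087 ≡ 1 (mod 6911).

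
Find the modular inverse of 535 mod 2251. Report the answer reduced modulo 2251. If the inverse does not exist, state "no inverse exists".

1237

Apply the Euclidean algorithm to 2251 and 535:
2251 = 4×535 + 111
535 = 4×111 + 91
111 = 1×91 + 20
91 = 4×20 + 11
20 = 1×11 + 9
11 = 1×9 + 2
9 = 4×2 + 1
2 = 2×1 + 0
Since gcd(535, 2251) = 1, back-substitute to write 1 as a combination:
1 = 9 − 4·2
1 = −4·11 + 5·9
1 = 5·20 − 9·11
1 = −9·91 + 41·20
1 = 41·111 − 50·91
1 = −50·535 + 241·111
1 = 241·2251 − 1014·535
Hence 535⁻¹ ≡ -1014 ≡ 1237 (mod 2251).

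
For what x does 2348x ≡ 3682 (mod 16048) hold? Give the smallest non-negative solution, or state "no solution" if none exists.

gcd(2348, 16048):
16048 = 6×2348 + 1960
2348 = 1×1960 + 388
1960 = 5×388 + 20
388 = 19×20 + 8
20 = 2×8 + 4
8 = 2×4 + 0
gcd = 4, but 4 ∤ 3682, so the congruence has no solution.

no solution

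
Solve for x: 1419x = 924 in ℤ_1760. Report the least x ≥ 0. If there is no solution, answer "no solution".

First find gcd(1419, 1760):
1760 = 1·1419 + 341
1419 = 4·341 + 55
341 = 6·55 + 11
55 = 5·11 + 0
gcd = 11 and 11 | 924, so solutions exist. Divide through by 11: 129x ≡ 84 (mod 160).
Now find 129⁻¹ mod 160:
160 = 1*129 + 31
129 = 4*31 + 5
31 = 6*5 + 1
5 = 5*1 + 0
Back-substitute:
1 = 31 − 6·5
1 = −6·129 + 25·31
1 = 25·160 − 31·129
So 129·(-31) ≡ 1 (mod 160), i.e. 129⁻¹ ≡ 129.
Then x ≡ 129·84 ≡ 116 (mod 160); the smallest non-negative solution is x = 116.

116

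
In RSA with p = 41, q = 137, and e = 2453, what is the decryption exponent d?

2557

φ(n) = (p−1)(q−1) = 40·136 = 5440.
Need d with 2453·d ≡ 1 (mod 5440). Apply the extended Euclidean algorithm:
5440 = 2*2453 + 534
2453 = 4*534 + 317
534 = 1*317 + 217
317 = 1*217 + 100
217 = 2*100 + 17
100 = 5*17 + 15
17 = 1*15 + 2
15 = 7*2 + 1
2 = 2*1 + 0
Back-substitute:
1 = 15 − 7·2
1 = −7·17 + 8·15
1 = 8·100 − 47·17
1 = −47·217 + 102·100
1 = 102·317 − 149·217
1 = −149·534 + 251·317
1 = 251·2453 − 1153·534
1 = −1153·5440 + 2557·2453
So 2453·2557 ≡ 1 (mod 5440), hence d = 2557.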